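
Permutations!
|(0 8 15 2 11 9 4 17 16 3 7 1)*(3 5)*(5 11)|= 40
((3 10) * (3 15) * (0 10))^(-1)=((0 10 15 3))^(-1)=(0 3 15 10)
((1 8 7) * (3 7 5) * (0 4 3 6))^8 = (8)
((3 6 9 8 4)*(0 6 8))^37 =(0 6 9)(3 8 4)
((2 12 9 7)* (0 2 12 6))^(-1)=((0 2 6)(7 12 9))^(-1)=(0 6 2)(7 9 12)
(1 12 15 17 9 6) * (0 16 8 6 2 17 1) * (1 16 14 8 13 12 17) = [14, 17, 1, 3, 4, 5, 0, 7, 6, 2, 10, 11, 15, 12, 8, 16, 13, 9] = (0 14 8 6)(1 17 9 2)(12 15 16 13)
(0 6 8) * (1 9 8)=(0 6 1 9 8)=[6, 9, 2, 3, 4, 5, 1, 7, 0, 8]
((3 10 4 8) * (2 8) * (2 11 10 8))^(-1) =((3 8)(4 11 10))^(-1) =(3 8)(4 10 11)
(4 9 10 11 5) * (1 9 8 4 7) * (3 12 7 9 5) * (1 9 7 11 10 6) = (1 5 7 9 6)(3 12 11)(4 8) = [0, 5, 2, 12, 8, 7, 1, 9, 4, 6, 10, 3, 11]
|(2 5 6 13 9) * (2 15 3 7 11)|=|(2 5 6 13 9 15 3 7 11)|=9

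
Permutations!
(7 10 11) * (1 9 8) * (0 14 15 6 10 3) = (0 14 15 6 10 11 7 3)(1 9 8) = [14, 9, 2, 0, 4, 5, 10, 3, 1, 8, 11, 7, 12, 13, 15, 6]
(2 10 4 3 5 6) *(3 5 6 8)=(2 10 4 5 8 3 6)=[0, 1, 10, 6, 5, 8, 2, 7, 3, 9, 4]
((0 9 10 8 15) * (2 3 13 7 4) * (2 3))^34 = (0 15 8 10 9)(3 7)(4 13)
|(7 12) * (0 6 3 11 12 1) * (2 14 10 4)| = |(0 6 3 11 12 7 1)(2 14 10 4)| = 28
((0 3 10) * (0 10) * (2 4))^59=(10)(0 3)(2 4)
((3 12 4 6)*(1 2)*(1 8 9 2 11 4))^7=(1 11 4 6 3 12)(2 8 9)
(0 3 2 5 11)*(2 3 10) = [10, 1, 5, 3, 4, 11, 6, 7, 8, 9, 2, 0] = (0 10 2 5 11)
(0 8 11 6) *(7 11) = [8, 1, 2, 3, 4, 5, 0, 11, 7, 9, 10, 6] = (0 8 7 11 6)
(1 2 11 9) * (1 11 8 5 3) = [0, 2, 8, 1, 4, 3, 6, 7, 5, 11, 10, 9] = (1 2 8 5 3)(9 11)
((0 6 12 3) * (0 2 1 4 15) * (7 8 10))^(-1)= ((0 6 12 3 2 1 4 15)(7 8 10))^(-1)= (0 15 4 1 2 3 12 6)(7 10 8)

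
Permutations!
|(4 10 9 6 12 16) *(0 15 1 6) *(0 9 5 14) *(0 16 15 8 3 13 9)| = 20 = |(0 8 3 13 9)(1 6 12 15)(4 10 5 14 16)|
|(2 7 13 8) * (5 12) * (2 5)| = 6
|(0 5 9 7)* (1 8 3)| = 12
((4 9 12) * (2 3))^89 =(2 3)(4 12 9)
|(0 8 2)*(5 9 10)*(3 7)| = |(0 8 2)(3 7)(5 9 10)| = 6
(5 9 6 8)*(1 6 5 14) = (1 6 8 14)(5 9) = [0, 6, 2, 3, 4, 9, 8, 7, 14, 5, 10, 11, 12, 13, 1]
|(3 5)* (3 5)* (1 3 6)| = 3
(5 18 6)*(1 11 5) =(1 11 5 18 6) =[0, 11, 2, 3, 4, 18, 1, 7, 8, 9, 10, 5, 12, 13, 14, 15, 16, 17, 6]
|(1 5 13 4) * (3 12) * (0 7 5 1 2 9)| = |(0 7 5 13 4 2 9)(3 12)| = 14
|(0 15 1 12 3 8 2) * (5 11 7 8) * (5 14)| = 11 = |(0 15 1 12 3 14 5 11 7 8 2)|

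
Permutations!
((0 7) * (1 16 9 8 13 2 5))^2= (1 9 13 5 16 8 2)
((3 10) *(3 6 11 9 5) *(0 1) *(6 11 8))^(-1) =(0 1)(3 5 9 11 10)(6 8)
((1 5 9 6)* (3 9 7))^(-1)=(1 6 9 3 7 5)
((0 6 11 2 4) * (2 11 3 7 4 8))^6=(11)(0 6 3 7 4)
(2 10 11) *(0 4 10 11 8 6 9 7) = (0 4 10 8 6 9 7)(2 11) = [4, 1, 11, 3, 10, 5, 9, 0, 6, 7, 8, 2]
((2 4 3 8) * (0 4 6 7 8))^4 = (8)(0 4 3)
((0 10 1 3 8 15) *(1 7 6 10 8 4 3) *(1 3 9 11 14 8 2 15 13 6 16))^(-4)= (0 15 2)(1 6 11)(3 10 14)(4 7 8)(9 16 13)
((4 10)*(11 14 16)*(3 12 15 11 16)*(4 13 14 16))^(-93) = (3 10 11)(4 15 14)(12 13 16)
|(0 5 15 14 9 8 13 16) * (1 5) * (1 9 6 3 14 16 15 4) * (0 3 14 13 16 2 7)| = 18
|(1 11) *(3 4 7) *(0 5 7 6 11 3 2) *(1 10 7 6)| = 21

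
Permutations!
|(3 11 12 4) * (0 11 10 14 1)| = |(0 11 12 4 3 10 14 1)| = 8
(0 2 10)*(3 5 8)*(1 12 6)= [2, 12, 10, 5, 4, 8, 1, 7, 3, 9, 0, 11, 6]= (0 2 10)(1 12 6)(3 5 8)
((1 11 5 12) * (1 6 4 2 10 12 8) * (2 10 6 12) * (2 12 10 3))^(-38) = (12)(1 5)(2 4)(3 6)(8 11)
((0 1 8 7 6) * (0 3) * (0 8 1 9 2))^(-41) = ((0 9 2)(3 8 7 6))^(-41) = (0 9 2)(3 6 7 8)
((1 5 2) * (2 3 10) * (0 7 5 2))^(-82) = (0 3 7 10 5)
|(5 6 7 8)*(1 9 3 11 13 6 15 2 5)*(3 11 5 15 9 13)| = 20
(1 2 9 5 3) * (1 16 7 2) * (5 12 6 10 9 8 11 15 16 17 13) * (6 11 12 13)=[0, 1, 8, 17, 4, 3, 10, 2, 12, 13, 9, 15, 11, 5, 14, 16, 7, 6]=(2 8 12 11 15 16 7)(3 17 6 10 9 13 5)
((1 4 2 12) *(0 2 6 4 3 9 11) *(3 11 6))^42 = ((0 2 12 1 11)(3 9 6 4))^42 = (0 12 11 2 1)(3 6)(4 9)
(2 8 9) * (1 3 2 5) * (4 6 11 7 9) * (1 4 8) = (1 3 2)(4 6 11 7 9 5) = [0, 3, 1, 2, 6, 4, 11, 9, 8, 5, 10, 7]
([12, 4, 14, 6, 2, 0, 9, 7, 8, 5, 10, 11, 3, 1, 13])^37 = (0 12 3 6 9 5)(1 2 13 4 14)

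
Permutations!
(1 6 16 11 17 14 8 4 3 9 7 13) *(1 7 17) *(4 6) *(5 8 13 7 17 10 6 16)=(1 4 3 9 10 6 5 8 16 11)(13 17 14)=[0, 4, 2, 9, 3, 8, 5, 7, 16, 10, 6, 1, 12, 17, 13, 15, 11, 14]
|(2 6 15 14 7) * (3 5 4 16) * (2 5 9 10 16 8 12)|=|(2 6 15 14 7 5 4 8 12)(3 9 10 16)|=36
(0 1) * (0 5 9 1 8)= (0 8)(1 5 9)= [8, 5, 2, 3, 4, 9, 6, 7, 0, 1]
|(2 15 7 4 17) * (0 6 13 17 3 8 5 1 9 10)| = |(0 6 13 17 2 15 7 4 3 8 5 1 9 10)| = 14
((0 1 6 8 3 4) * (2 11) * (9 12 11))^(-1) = (0 4 3 8 6 1)(2 11 12 9)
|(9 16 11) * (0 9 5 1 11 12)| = |(0 9 16 12)(1 11 5)| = 12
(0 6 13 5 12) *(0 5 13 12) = (13)(0 6 12 5) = [6, 1, 2, 3, 4, 0, 12, 7, 8, 9, 10, 11, 5, 13]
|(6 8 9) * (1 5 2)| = 3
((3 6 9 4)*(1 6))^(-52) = ((1 6 9 4 3))^(-52) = (1 4 6 3 9)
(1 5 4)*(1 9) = (1 5 4 9) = [0, 5, 2, 3, 9, 4, 6, 7, 8, 1]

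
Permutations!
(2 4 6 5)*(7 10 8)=(2 4 6 5)(7 10 8)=[0, 1, 4, 3, 6, 2, 5, 10, 7, 9, 8]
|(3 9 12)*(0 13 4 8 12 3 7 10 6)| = 8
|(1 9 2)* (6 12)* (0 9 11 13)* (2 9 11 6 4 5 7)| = |(0 11 13)(1 6 12 4 5 7 2)| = 21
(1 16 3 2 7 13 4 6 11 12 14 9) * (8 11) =(1 16 3 2 7 13 4 6 8 11 12 14 9) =[0, 16, 7, 2, 6, 5, 8, 13, 11, 1, 10, 12, 14, 4, 9, 15, 3]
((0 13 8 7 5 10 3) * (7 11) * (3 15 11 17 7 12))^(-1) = ((0 13 8 17 7 5 10 15 11 12 3))^(-1) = (0 3 12 11 15 10 5 7 17 8 13)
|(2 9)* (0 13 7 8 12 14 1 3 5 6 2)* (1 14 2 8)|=|(14)(0 13 7 1 3 5 6 8 12 2 9)|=11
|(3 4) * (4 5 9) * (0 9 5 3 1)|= 4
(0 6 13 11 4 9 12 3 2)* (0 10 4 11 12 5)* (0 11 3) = (0 6 13 12)(2 10 4 9 5 11 3) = [6, 1, 10, 2, 9, 11, 13, 7, 8, 5, 4, 3, 0, 12]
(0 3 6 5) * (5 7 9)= (0 3 6 7 9 5)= [3, 1, 2, 6, 4, 0, 7, 9, 8, 5]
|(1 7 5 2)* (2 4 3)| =6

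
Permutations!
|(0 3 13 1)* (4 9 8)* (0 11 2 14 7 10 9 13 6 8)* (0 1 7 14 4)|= |(14)(0 3 6 8)(1 11 2 4 13 7 10 9)|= 8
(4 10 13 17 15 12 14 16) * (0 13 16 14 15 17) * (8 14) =(17)(0 13)(4 10 16)(8 14)(12 15) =[13, 1, 2, 3, 10, 5, 6, 7, 14, 9, 16, 11, 15, 0, 8, 12, 4, 17]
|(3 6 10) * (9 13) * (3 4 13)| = |(3 6 10 4 13 9)| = 6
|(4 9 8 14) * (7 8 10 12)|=7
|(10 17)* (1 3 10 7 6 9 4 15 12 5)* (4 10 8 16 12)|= 30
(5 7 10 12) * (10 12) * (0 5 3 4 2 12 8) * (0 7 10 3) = (0 5 10 3 4 2 12)(7 8) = [5, 1, 12, 4, 2, 10, 6, 8, 7, 9, 3, 11, 0]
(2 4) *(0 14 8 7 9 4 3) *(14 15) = (0 15 14 8 7 9 4 2 3) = [15, 1, 3, 0, 2, 5, 6, 9, 7, 4, 10, 11, 12, 13, 8, 14]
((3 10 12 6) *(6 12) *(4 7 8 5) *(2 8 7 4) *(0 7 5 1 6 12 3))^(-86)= ((0 7 5 2 8 1 6)(3 10 12))^(-86)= (0 1 2 7 6 8 5)(3 10 12)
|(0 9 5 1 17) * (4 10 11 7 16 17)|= |(0 9 5 1 4 10 11 7 16 17)|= 10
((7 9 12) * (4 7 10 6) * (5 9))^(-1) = ((4 7 5 9 12 10 6))^(-1) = (4 6 10 12 9 5 7)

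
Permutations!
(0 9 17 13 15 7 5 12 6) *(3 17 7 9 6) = [6, 1, 2, 17, 4, 12, 0, 5, 8, 7, 10, 11, 3, 15, 14, 9, 16, 13] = (0 6)(3 17 13 15 9 7 5 12)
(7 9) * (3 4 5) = (3 4 5)(7 9) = [0, 1, 2, 4, 5, 3, 6, 9, 8, 7]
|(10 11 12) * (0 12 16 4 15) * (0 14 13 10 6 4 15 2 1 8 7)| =|(0 12 6 4 2 1 8 7)(10 11 16 15 14 13)| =24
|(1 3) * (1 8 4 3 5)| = 6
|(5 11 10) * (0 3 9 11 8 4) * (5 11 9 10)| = 7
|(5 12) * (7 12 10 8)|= 5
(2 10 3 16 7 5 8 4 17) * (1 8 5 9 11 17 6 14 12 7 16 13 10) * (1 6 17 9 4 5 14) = (1 8 5 14 12 7 4 17 2 6)(3 13 10)(9 11) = [0, 8, 6, 13, 17, 14, 1, 4, 5, 11, 3, 9, 7, 10, 12, 15, 16, 2]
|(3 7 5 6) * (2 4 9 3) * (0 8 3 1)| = 10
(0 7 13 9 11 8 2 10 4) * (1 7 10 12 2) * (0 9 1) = [10, 7, 12, 3, 9, 5, 6, 13, 0, 11, 4, 8, 2, 1] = (0 10 4 9 11 8)(1 7 13)(2 12)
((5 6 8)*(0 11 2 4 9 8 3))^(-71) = (0 11 2 4 9 8 5 6 3)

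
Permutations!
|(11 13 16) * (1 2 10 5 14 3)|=6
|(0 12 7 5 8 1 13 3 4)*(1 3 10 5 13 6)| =|(0 12 7 13 10 5 8 3 4)(1 6)| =18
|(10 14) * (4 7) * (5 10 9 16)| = |(4 7)(5 10 14 9 16)| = 10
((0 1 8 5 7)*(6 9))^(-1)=(0 7 5 8 1)(6 9)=((0 1 8 5 7)(6 9))^(-1)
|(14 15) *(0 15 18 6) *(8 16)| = 10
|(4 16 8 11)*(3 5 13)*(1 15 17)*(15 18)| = 12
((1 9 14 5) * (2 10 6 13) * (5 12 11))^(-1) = (1 5 11 12 14 9)(2 13 6 10)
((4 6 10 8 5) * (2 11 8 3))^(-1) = (2 3 10 6 4 5 8 11)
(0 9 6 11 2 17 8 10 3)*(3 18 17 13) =(0 9 6 11 2 13 3)(8 10 18 17) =[9, 1, 13, 0, 4, 5, 11, 7, 10, 6, 18, 2, 12, 3, 14, 15, 16, 8, 17]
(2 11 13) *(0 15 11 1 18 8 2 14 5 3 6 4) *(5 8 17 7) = (0 15 11 13 14 8 2 1 18 17 7 5 3 6 4) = [15, 18, 1, 6, 0, 3, 4, 5, 2, 9, 10, 13, 12, 14, 8, 11, 16, 7, 17]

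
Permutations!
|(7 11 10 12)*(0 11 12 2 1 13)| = |(0 11 10 2 1 13)(7 12)| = 6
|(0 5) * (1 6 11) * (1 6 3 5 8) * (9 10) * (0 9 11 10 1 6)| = |(0 8 6 10 11)(1 3 5 9)| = 20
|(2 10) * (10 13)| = 3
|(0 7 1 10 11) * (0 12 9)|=|(0 7 1 10 11 12 9)|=7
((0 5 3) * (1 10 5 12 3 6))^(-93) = ((0 12 3)(1 10 5 6))^(-93) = (12)(1 6 5 10)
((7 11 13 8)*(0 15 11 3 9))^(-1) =(0 9 3 7 8 13 11 15)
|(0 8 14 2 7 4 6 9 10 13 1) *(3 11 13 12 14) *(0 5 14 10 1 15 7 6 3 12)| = |(0 8 12 10)(1 5 14 2 6 9)(3 11 13 15 7 4)| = 12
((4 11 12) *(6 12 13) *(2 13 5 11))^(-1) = (2 4 12 6 13)(5 11)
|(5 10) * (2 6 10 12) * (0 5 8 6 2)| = |(0 5 12)(6 10 8)| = 3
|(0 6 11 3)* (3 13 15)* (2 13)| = |(0 6 11 2 13 15 3)| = 7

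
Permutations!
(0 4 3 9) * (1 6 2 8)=(0 4 3 9)(1 6 2 8)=[4, 6, 8, 9, 3, 5, 2, 7, 1, 0]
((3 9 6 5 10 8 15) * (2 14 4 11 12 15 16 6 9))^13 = (2 3 15 12 11 4 14)(5 16 10 6 8)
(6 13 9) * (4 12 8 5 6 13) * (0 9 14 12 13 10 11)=(0 9 10 11)(4 13 14 12 8 5 6)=[9, 1, 2, 3, 13, 6, 4, 7, 5, 10, 11, 0, 8, 14, 12]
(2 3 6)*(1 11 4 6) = (1 11 4 6 2 3) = [0, 11, 3, 1, 6, 5, 2, 7, 8, 9, 10, 4]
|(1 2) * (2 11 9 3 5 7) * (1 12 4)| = |(1 11 9 3 5 7 2 12 4)| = 9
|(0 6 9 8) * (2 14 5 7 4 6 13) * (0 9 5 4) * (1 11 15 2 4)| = 30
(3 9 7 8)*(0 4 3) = (0 4 3 9 7 8) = [4, 1, 2, 9, 3, 5, 6, 8, 0, 7]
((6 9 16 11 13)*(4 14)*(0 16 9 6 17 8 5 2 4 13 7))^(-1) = (0 7 11 16)(2 5 8 17 13 14 4)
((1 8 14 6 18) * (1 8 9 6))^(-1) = ((1 9 6 18 8 14))^(-1) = (1 14 8 18 6 9)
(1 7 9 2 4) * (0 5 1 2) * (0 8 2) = (0 5 1 7 9 8 2 4) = [5, 7, 4, 3, 0, 1, 6, 9, 2, 8]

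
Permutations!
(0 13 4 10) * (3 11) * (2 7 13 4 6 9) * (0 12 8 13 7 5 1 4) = (1 4 10 12 8 13 6 9 2 5)(3 11) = [0, 4, 5, 11, 10, 1, 9, 7, 13, 2, 12, 3, 8, 6]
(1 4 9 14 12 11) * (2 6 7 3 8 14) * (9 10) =[0, 4, 6, 8, 10, 5, 7, 3, 14, 2, 9, 1, 11, 13, 12] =(1 4 10 9 2 6 7 3 8 14 12 11)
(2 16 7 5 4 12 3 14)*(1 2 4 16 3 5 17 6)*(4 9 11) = (1 2 3 14 9 11 4 12 5 16 7 17 6) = [0, 2, 3, 14, 12, 16, 1, 17, 8, 11, 10, 4, 5, 13, 9, 15, 7, 6]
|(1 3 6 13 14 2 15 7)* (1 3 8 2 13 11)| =|(1 8 2 15 7 3 6 11)(13 14)| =8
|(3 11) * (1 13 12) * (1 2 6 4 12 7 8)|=4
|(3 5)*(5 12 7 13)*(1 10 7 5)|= |(1 10 7 13)(3 12 5)|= 12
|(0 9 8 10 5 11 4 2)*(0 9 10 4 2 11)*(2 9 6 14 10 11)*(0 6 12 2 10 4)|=20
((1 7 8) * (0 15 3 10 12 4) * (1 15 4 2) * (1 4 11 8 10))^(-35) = ((0 11 8 15 3 1 7 10 12 2 4))^(-35) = (0 2 10 1 15 11 4 12 7 3 8)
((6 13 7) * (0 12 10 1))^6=(13)(0 10)(1 12)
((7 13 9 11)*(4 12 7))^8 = ((4 12 7 13 9 11))^8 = (4 7 9)(11 12 13)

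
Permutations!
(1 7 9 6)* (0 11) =(0 11)(1 7 9 6) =[11, 7, 2, 3, 4, 5, 1, 9, 8, 6, 10, 0]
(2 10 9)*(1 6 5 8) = (1 6 5 8)(2 10 9) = [0, 6, 10, 3, 4, 8, 5, 7, 1, 2, 9]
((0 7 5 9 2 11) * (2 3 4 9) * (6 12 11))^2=(0 5 6 11 7 2 12)(3 9 4)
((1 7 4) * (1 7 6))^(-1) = (1 6)(4 7)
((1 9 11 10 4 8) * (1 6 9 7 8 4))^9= ((1 7 8 6 9 11 10))^9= (1 8 9 10 7 6 11)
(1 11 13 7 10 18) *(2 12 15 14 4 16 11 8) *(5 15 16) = (1 8 2 12 16 11 13 7 10 18)(4 5 15 14) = [0, 8, 12, 3, 5, 15, 6, 10, 2, 9, 18, 13, 16, 7, 4, 14, 11, 17, 1]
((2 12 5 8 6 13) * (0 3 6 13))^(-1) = ((0 3 6)(2 12 5 8 13))^(-1) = (0 6 3)(2 13 8 5 12)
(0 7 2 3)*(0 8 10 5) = (0 7 2 3 8 10 5) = [7, 1, 3, 8, 4, 0, 6, 2, 10, 9, 5]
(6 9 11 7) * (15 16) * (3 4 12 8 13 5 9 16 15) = (3 4 12 8 13 5 9 11 7 6 16) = [0, 1, 2, 4, 12, 9, 16, 6, 13, 11, 10, 7, 8, 5, 14, 15, 3]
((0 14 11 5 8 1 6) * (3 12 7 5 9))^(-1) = (0 6 1 8 5 7 12 3 9 11 14)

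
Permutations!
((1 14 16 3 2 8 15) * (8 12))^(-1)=((1 14 16 3 2 12 8 15))^(-1)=(1 15 8 12 2 3 16 14)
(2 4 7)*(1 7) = (1 7 2 4) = [0, 7, 4, 3, 1, 5, 6, 2]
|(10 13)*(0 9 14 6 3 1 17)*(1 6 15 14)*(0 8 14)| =14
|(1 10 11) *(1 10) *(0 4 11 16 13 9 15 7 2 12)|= |(0 4 11 10 16 13 9 15 7 2 12)|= 11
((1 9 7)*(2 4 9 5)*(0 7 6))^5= (0 4 1 6 2 7 9 5)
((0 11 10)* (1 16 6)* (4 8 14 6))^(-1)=(0 10 11)(1 6 14 8 4 16)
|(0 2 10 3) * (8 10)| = 5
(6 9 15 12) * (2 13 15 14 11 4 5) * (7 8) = (2 13 15 12 6 9 14 11 4 5)(7 8) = [0, 1, 13, 3, 5, 2, 9, 8, 7, 14, 10, 4, 6, 15, 11, 12]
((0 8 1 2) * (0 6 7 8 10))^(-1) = (0 10)(1 8 7 6 2) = ((0 10)(1 2 6 7 8))^(-1)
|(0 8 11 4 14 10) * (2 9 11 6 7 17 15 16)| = 13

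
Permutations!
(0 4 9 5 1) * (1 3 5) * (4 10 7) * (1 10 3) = [3, 0, 2, 5, 9, 1, 6, 4, 8, 10, 7] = (0 3 5 1)(4 9 10 7)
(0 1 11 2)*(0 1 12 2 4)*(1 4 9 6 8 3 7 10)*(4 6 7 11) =(0 12 2 6 8 3 11 9 7 10 1 4) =[12, 4, 6, 11, 0, 5, 8, 10, 3, 7, 1, 9, 2]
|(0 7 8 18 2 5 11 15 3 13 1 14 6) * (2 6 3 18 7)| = 28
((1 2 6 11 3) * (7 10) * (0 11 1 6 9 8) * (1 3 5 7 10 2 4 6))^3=((0 11 5 7 2 9 8)(1 4 6 3))^3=(0 7 8 5 9 11 2)(1 3 6 4)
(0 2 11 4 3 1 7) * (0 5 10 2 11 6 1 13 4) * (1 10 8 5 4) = (0 11)(1 7 4 3 13)(2 6 10)(5 8) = [11, 7, 6, 13, 3, 8, 10, 4, 5, 9, 2, 0, 12, 1]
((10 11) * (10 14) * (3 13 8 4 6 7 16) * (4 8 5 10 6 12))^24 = (3 6 10)(5 16 14)(7 11 13)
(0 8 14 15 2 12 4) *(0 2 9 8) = [0, 1, 12, 3, 2, 5, 6, 7, 14, 8, 10, 11, 4, 13, 15, 9] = (2 12 4)(8 14 15 9)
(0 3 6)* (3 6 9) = [6, 1, 2, 9, 4, 5, 0, 7, 8, 3] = (0 6)(3 9)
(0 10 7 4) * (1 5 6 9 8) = [10, 5, 2, 3, 0, 6, 9, 4, 1, 8, 7] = (0 10 7 4)(1 5 6 9 8)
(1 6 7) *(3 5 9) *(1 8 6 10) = (1 10)(3 5 9)(6 7 8) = [0, 10, 2, 5, 4, 9, 7, 8, 6, 3, 1]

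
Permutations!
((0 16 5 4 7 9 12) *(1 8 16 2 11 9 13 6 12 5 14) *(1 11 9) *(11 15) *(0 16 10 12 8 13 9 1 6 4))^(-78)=(0 1 4 9)(2 13 7 5)(6 10 16 15)(8 12 14 11)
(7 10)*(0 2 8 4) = (0 2 8 4)(7 10) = [2, 1, 8, 3, 0, 5, 6, 10, 4, 9, 7]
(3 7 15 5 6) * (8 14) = (3 7 15 5 6)(8 14) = [0, 1, 2, 7, 4, 6, 3, 15, 14, 9, 10, 11, 12, 13, 8, 5]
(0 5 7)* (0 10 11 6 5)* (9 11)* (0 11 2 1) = (0 11 6 5 7 10 9 2 1) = [11, 0, 1, 3, 4, 7, 5, 10, 8, 2, 9, 6]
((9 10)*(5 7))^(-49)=(5 7)(9 10)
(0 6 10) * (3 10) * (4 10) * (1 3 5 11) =(0 6 5 11 1 3 4 10) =[6, 3, 2, 4, 10, 11, 5, 7, 8, 9, 0, 1]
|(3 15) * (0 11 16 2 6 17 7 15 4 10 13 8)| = |(0 11 16 2 6 17 7 15 3 4 10 13 8)| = 13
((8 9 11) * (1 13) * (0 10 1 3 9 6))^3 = (0 13 11)(1 9 6)(3 8 10)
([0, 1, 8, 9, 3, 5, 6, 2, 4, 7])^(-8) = (2 9 4)(3 8 7)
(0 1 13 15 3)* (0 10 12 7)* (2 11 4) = (0 1 13 15 3 10 12 7)(2 11 4) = [1, 13, 11, 10, 2, 5, 6, 0, 8, 9, 12, 4, 7, 15, 14, 3]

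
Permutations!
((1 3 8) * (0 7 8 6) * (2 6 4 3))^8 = (0 8 2)(1 6 7)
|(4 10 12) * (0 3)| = |(0 3)(4 10 12)| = 6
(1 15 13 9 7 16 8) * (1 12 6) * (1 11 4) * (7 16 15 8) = (1 8 12 6 11 4)(7 15 13 9 16) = [0, 8, 2, 3, 1, 5, 11, 15, 12, 16, 10, 4, 6, 9, 14, 13, 7]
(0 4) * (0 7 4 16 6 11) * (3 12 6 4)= [16, 1, 2, 12, 7, 5, 11, 3, 8, 9, 10, 0, 6, 13, 14, 15, 4]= (0 16 4 7 3 12 6 11)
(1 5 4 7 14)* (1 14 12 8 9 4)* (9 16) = (1 5)(4 7 12 8 16 9) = [0, 5, 2, 3, 7, 1, 6, 12, 16, 4, 10, 11, 8, 13, 14, 15, 9]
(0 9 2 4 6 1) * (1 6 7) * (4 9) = (0 4 7 1)(2 9) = [4, 0, 9, 3, 7, 5, 6, 1, 8, 2]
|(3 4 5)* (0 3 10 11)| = 6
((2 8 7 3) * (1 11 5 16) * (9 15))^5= ((1 11 5 16)(2 8 7 3)(9 15))^5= (1 11 5 16)(2 8 7 3)(9 15)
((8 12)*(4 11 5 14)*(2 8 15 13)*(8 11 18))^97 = ((2 11 5 14 4 18 8 12 15 13))^97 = (2 12 4 11 15 18 5 13 8 14)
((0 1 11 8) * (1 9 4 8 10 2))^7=((0 9 4 8)(1 11 10 2))^7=(0 8 4 9)(1 2 10 11)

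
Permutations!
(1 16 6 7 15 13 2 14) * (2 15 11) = (1 16 6 7 11 2 14)(13 15) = [0, 16, 14, 3, 4, 5, 7, 11, 8, 9, 10, 2, 12, 15, 1, 13, 6]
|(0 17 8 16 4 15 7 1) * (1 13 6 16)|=|(0 17 8 1)(4 15 7 13 6 16)|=12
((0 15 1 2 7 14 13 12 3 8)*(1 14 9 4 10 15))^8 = ((0 1 2 7 9 4 10 15 14 13 12 3 8))^8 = (0 14 7 3 10 1 13 9 8 15 2 12 4)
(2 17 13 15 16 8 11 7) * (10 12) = (2 17 13 15 16 8 11 7)(10 12) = [0, 1, 17, 3, 4, 5, 6, 2, 11, 9, 12, 7, 10, 15, 14, 16, 8, 13]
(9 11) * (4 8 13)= (4 8 13)(9 11)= [0, 1, 2, 3, 8, 5, 6, 7, 13, 11, 10, 9, 12, 4]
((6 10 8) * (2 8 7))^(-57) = (2 10 8 7 6)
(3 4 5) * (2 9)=[0, 1, 9, 4, 5, 3, 6, 7, 8, 2]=(2 9)(3 4 5)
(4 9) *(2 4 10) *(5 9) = (2 4 5 9 10) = [0, 1, 4, 3, 5, 9, 6, 7, 8, 10, 2]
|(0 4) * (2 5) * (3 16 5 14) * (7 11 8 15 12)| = 10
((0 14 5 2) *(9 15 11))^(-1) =((0 14 5 2)(9 15 11))^(-1) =(0 2 5 14)(9 11 15)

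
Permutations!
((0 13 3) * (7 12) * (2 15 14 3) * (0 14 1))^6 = ((0 13 2 15 1)(3 14)(7 12))^6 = (0 13 2 15 1)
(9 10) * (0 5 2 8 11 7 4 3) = (0 5 2 8 11 7 4 3)(9 10) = [5, 1, 8, 0, 3, 2, 6, 4, 11, 10, 9, 7]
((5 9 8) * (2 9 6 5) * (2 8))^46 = ((2 9)(5 6))^46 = (9)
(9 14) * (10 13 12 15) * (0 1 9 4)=(0 1 9 14 4)(10 13 12 15)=[1, 9, 2, 3, 0, 5, 6, 7, 8, 14, 13, 11, 15, 12, 4, 10]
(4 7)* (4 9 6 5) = [0, 1, 2, 3, 7, 4, 5, 9, 8, 6] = (4 7 9 6 5)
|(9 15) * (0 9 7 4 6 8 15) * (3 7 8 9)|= |(0 3 7 4 6 9)(8 15)|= 6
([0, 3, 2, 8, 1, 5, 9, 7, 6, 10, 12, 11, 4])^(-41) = [0, 4, 2, 1, 12, 5, 8, 7, 3, 6, 9, 11, 10]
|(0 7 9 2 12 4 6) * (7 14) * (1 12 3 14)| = 5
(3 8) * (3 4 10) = (3 8 4 10) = [0, 1, 2, 8, 10, 5, 6, 7, 4, 9, 3]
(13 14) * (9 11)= (9 11)(13 14)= [0, 1, 2, 3, 4, 5, 6, 7, 8, 11, 10, 9, 12, 14, 13]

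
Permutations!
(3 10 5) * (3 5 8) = (3 10 8) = [0, 1, 2, 10, 4, 5, 6, 7, 3, 9, 8]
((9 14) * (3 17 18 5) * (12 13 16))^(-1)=(3 5 18 17)(9 14)(12 16 13)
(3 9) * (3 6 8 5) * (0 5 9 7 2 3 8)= (0 5 8 9 6)(2 3 7)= [5, 1, 3, 7, 4, 8, 0, 2, 9, 6]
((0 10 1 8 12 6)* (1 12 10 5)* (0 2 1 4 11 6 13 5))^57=((1 8 10 12 13 5 4 11 6 2))^57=(1 11 13 8 6 5 10 2 4 12)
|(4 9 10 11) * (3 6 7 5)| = 4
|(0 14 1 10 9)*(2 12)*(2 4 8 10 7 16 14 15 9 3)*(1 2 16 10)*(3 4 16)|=|(0 15 9)(1 7 10 4 8)(2 12 16 14)|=60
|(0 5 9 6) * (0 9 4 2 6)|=6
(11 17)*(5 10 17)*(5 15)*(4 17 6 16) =(4 17 11 15 5 10 6 16) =[0, 1, 2, 3, 17, 10, 16, 7, 8, 9, 6, 15, 12, 13, 14, 5, 4, 11]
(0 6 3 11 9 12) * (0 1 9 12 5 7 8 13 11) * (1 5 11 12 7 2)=[6, 9, 1, 0, 4, 2, 3, 8, 13, 11, 10, 7, 5, 12]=(0 6 3)(1 9 11 7 8 13 12 5 2)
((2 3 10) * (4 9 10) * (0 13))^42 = (13)(2 4 10 3 9)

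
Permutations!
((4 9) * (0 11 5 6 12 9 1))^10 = (0 5 12 4)(1 11 6 9)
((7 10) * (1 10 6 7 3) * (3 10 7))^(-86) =(10)(1 6)(3 7)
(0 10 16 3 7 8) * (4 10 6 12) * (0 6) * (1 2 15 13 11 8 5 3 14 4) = (1 2 15 13 11 8 6 12)(3 7 5)(4 10 16 14) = [0, 2, 15, 7, 10, 3, 12, 5, 6, 9, 16, 8, 1, 11, 4, 13, 14]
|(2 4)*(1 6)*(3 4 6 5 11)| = 7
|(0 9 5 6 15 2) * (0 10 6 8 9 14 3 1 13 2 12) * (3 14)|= |(0 3 1 13 2 10 6 15 12)(5 8 9)|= 9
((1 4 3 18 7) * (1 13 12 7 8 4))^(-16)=(18)(7 12 13)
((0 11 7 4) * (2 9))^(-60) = (11)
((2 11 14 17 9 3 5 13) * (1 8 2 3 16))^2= ((1 8 2 11 14 17 9 16)(3 5 13))^2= (1 2 14 9)(3 13 5)(8 11 17 16)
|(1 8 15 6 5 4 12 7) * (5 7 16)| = |(1 8 15 6 7)(4 12 16 5)| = 20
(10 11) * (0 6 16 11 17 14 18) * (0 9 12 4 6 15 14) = (0 15 14 18 9 12 4 6 16 11 10 17) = [15, 1, 2, 3, 6, 5, 16, 7, 8, 12, 17, 10, 4, 13, 18, 14, 11, 0, 9]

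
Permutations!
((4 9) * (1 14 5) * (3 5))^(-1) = ((1 14 3 5)(4 9))^(-1) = (1 5 3 14)(4 9)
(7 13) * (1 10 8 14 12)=(1 10 8 14 12)(7 13)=[0, 10, 2, 3, 4, 5, 6, 13, 14, 9, 8, 11, 1, 7, 12]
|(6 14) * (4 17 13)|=|(4 17 13)(6 14)|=6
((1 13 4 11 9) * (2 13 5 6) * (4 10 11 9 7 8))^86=((1 5 6 2 13 10 11 7 8 4 9))^86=(1 4 7 10 2 5 9 8 11 13 6)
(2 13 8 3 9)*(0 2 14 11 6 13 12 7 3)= (0 2 12 7 3 9 14 11 6 13 8)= [2, 1, 12, 9, 4, 5, 13, 3, 0, 14, 10, 6, 7, 8, 11]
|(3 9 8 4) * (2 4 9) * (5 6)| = 6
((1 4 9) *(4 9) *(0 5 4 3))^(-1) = (0 3 4 5)(1 9)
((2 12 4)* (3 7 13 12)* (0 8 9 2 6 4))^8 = (13)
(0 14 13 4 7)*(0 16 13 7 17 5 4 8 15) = [14, 1, 2, 3, 17, 4, 6, 16, 15, 9, 10, 11, 12, 8, 7, 0, 13, 5] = (0 14 7 16 13 8 15)(4 17 5)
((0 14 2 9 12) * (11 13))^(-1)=(0 12 9 2 14)(11 13)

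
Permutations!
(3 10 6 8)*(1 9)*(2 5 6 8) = (1 9)(2 5 6)(3 10 8) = [0, 9, 5, 10, 4, 6, 2, 7, 3, 1, 8]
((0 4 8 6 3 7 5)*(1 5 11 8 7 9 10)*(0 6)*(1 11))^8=(0 10 6 7 8 9 5 4 11 3 1)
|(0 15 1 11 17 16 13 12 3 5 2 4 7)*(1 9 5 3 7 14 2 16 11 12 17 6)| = |(0 15 9 5 16 13 17 11 6 1 12 7)(2 4 14)| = 12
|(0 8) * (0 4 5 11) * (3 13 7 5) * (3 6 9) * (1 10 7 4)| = |(0 8 1 10 7 5 11)(3 13 4 6 9)| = 35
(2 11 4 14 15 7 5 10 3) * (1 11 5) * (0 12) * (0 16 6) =[12, 11, 5, 2, 14, 10, 0, 1, 8, 9, 3, 4, 16, 13, 15, 7, 6] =(0 12 16 6)(1 11 4 14 15 7)(2 5 10 3)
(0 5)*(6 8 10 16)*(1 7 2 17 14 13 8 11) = (0 5)(1 7 2 17 14 13 8 10 16 6 11) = [5, 7, 17, 3, 4, 0, 11, 2, 10, 9, 16, 1, 12, 8, 13, 15, 6, 14]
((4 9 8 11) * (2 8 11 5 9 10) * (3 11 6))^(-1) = (2 10 4 11 3 6 9 5 8) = ((2 8 5 9 6 3 11 4 10))^(-1)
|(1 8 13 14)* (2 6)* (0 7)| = 4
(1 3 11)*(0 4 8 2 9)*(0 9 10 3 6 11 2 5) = (0 4 8 5)(1 6 11)(2 10 3) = [4, 6, 10, 2, 8, 0, 11, 7, 5, 9, 3, 1]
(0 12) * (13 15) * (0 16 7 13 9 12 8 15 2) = (0 8 15 9 12 16 7 13 2) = [8, 1, 0, 3, 4, 5, 6, 13, 15, 12, 10, 11, 16, 2, 14, 9, 7]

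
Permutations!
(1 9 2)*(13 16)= [0, 9, 1, 3, 4, 5, 6, 7, 8, 2, 10, 11, 12, 16, 14, 15, 13]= (1 9 2)(13 16)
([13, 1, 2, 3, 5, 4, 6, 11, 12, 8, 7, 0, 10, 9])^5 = [10, 1, 2, 3, 5, 4, 6, 8, 0, 11, 9, 12, 13, 7]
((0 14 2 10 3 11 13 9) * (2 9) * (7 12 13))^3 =((0 14 9)(2 10 3 11 7 12 13))^3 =(14)(2 11 13 3 12 10 7)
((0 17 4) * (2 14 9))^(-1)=((0 17 4)(2 14 9))^(-1)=(0 4 17)(2 9 14)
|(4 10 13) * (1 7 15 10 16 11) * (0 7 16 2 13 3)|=|(0 7 15 10 3)(1 16 11)(2 13 4)|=15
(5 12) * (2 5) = [0, 1, 5, 3, 4, 12, 6, 7, 8, 9, 10, 11, 2] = (2 5 12)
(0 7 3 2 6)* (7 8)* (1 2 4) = (0 8 7 3 4 1 2 6) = [8, 2, 6, 4, 1, 5, 0, 3, 7]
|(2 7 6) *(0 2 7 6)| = |(0 2 6 7)| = 4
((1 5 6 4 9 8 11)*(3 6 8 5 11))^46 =(11)(3 5 4)(6 8 9)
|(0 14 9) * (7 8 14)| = 5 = |(0 7 8 14 9)|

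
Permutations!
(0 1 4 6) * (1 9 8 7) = (0 9 8 7 1 4 6) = [9, 4, 2, 3, 6, 5, 0, 1, 7, 8]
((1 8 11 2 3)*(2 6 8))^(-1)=((1 2 3)(6 8 11))^(-1)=(1 3 2)(6 11 8)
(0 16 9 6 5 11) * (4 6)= (0 16 9 4 6 5 11)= [16, 1, 2, 3, 6, 11, 5, 7, 8, 4, 10, 0, 12, 13, 14, 15, 9]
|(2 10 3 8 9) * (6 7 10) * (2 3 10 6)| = |(10)(3 8 9)(6 7)| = 6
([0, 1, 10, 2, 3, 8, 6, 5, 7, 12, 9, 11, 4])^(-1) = (2 3 4 12 9 10)(5 7 8)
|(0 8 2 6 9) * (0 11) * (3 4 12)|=|(0 8 2 6 9 11)(3 4 12)|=6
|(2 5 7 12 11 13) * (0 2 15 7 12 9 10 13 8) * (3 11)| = |(0 2 5 12 3 11 8)(7 9 10 13 15)| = 35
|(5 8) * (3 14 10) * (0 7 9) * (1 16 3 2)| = |(0 7 9)(1 16 3 14 10 2)(5 8)| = 6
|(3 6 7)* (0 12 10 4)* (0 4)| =3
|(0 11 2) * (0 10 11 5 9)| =3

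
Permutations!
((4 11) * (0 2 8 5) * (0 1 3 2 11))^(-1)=((0 11 4)(1 3 2 8 5))^(-1)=(0 4 11)(1 5 8 2 3)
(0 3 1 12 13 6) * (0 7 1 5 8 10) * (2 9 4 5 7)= (0 3 7 1 12 13 6 2 9 4 5 8 10)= [3, 12, 9, 7, 5, 8, 2, 1, 10, 4, 0, 11, 13, 6]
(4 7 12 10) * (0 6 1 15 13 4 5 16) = (0 6 1 15 13 4 7 12 10 5 16) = [6, 15, 2, 3, 7, 16, 1, 12, 8, 9, 5, 11, 10, 4, 14, 13, 0]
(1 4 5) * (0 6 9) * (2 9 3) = [6, 4, 9, 2, 5, 1, 3, 7, 8, 0] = (0 6 3 2 9)(1 4 5)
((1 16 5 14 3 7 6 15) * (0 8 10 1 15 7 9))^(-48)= (0 14 1)(3 16 8)(5 10 9)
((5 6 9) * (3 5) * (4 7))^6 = (3 6)(5 9)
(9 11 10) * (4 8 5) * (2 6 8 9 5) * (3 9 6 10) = [0, 1, 10, 9, 6, 4, 8, 7, 2, 11, 5, 3] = (2 10 5 4 6 8)(3 9 11)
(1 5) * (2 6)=(1 5)(2 6)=[0, 5, 6, 3, 4, 1, 2]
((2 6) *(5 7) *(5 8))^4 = ((2 6)(5 7 8))^4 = (5 7 8)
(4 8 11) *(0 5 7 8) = (0 5 7 8 11 4) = [5, 1, 2, 3, 0, 7, 6, 8, 11, 9, 10, 4]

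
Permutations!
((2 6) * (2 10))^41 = ((2 6 10))^41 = (2 10 6)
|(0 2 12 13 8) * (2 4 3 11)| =8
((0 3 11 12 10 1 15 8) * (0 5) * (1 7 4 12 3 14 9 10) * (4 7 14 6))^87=(0 5 8 15 1 12 4 6)(3 11)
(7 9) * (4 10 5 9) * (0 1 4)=[1, 4, 2, 3, 10, 9, 6, 0, 8, 7, 5]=(0 1 4 10 5 9 7)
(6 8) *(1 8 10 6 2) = [0, 8, 1, 3, 4, 5, 10, 7, 2, 9, 6] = (1 8 2)(6 10)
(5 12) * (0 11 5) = (0 11 5 12) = [11, 1, 2, 3, 4, 12, 6, 7, 8, 9, 10, 5, 0]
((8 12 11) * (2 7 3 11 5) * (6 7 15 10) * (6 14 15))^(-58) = (2 12 11 7)(3 6 5 8)(10 15 14)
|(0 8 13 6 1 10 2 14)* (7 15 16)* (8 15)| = 11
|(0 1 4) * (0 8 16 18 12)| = |(0 1 4 8 16 18 12)| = 7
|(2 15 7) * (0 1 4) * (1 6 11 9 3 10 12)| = |(0 6 11 9 3 10 12 1 4)(2 15 7)| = 9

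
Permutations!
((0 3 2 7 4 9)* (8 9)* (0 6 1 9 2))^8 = ((0 3)(1 9 6)(2 7 4 8))^8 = (1 6 9)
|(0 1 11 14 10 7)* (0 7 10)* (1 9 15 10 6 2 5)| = 10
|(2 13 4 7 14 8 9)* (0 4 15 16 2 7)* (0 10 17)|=|(0 4 10 17)(2 13 15 16)(7 14 8 9)|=4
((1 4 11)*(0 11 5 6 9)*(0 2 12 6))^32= ((0 11 1 4 5)(2 12 6 9))^32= (12)(0 1 5 11 4)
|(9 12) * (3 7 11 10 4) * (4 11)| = |(3 7 4)(9 12)(10 11)| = 6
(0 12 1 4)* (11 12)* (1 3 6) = [11, 4, 2, 6, 0, 5, 1, 7, 8, 9, 10, 12, 3] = (0 11 12 3 6 1 4)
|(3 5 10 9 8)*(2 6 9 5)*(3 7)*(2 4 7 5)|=6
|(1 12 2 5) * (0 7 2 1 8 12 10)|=|(0 7 2 5 8 12 1 10)|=8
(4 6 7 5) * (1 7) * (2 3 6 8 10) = (1 7 5 4 8 10 2 3 6) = [0, 7, 3, 6, 8, 4, 1, 5, 10, 9, 2]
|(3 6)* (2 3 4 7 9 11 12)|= 8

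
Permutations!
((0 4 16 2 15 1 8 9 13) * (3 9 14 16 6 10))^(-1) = ((0 4 6 10 3 9 13)(1 8 14 16 2 15))^(-1) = (0 13 9 3 10 6 4)(1 15 2 16 14 8)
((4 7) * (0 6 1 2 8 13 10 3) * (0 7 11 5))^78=((0 6 1 2 8 13 10 3 7 4 11 5))^78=(0 10)(1 7)(2 4)(3 6)(5 13)(8 11)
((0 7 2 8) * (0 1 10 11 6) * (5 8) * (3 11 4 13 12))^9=((0 7 2 5 8 1 10 4 13 12 3 11 6))^9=(0 12 1 7 3 10 2 11 4 5 6 13 8)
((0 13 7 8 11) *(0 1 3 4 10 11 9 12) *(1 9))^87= ((0 13 7 8 1 3 4 10 11 9 12))^87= (0 12 9 11 10 4 3 1 8 7 13)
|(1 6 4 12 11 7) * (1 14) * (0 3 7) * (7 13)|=|(0 3 13 7 14 1 6 4 12 11)|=10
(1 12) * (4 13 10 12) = (1 4 13 10 12) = [0, 4, 2, 3, 13, 5, 6, 7, 8, 9, 12, 11, 1, 10]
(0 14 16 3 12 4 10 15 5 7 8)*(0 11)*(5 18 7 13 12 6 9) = (0 14 16 3 6 9 5 13 12 4 10 15 18 7 8 11) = [14, 1, 2, 6, 10, 13, 9, 8, 11, 5, 15, 0, 4, 12, 16, 18, 3, 17, 7]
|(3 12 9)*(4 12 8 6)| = |(3 8 6 4 12 9)| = 6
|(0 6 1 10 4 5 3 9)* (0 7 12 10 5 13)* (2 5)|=|(0 6 1 2 5 3 9 7 12 10 4 13)|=12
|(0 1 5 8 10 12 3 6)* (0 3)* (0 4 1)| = |(1 5 8 10 12 4)(3 6)| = 6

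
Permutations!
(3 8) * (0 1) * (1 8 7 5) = (0 8 3 7 5 1) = [8, 0, 2, 7, 4, 1, 6, 5, 3]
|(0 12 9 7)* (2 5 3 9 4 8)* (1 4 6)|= |(0 12 6 1 4 8 2 5 3 9 7)|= 11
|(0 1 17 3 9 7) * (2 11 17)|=|(0 1 2 11 17 3 9 7)|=8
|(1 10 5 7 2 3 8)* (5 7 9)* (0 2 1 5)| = 6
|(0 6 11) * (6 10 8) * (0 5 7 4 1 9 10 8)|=10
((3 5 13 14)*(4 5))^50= ((3 4 5 13 14))^50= (14)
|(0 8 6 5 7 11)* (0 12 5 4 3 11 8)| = 8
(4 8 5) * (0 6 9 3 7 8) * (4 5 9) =(0 6 4)(3 7 8 9) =[6, 1, 2, 7, 0, 5, 4, 8, 9, 3]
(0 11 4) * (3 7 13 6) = (0 11 4)(3 7 13 6) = [11, 1, 2, 7, 0, 5, 3, 13, 8, 9, 10, 4, 12, 6]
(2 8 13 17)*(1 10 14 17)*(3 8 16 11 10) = (1 3 8 13)(2 16 11 10 14 17) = [0, 3, 16, 8, 4, 5, 6, 7, 13, 9, 14, 10, 12, 1, 17, 15, 11, 2]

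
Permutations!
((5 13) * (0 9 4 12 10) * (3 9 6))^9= (0 3 4 10 6 9 12)(5 13)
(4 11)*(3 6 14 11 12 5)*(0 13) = [13, 1, 2, 6, 12, 3, 14, 7, 8, 9, 10, 4, 5, 0, 11] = (0 13)(3 6 14 11 4 12 5)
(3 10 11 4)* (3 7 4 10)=(4 7)(10 11)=[0, 1, 2, 3, 7, 5, 6, 4, 8, 9, 11, 10]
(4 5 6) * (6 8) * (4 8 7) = (4 5 7)(6 8) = [0, 1, 2, 3, 5, 7, 8, 4, 6]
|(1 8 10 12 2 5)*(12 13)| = |(1 8 10 13 12 2 5)| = 7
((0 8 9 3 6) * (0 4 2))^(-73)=((0 8 9 3 6 4 2))^(-73)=(0 6 8 4 9 2 3)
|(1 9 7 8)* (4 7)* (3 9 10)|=7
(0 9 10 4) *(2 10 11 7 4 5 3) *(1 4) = (0 9 11 7 1 4)(2 10 5 3) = [9, 4, 10, 2, 0, 3, 6, 1, 8, 11, 5, 7]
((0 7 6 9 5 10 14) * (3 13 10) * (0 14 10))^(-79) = ((14)(0 7 6 9 5 3 13))^(-79) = (14)(0 3 9 7 13 5 6)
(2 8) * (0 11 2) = (0 11 2 8) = [11, 1, 8, 3, 4, 5, 6, 7, 0, 9, 10, 2]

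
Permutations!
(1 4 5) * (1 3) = (1 4 5 3) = [0, 4, 2, 1, 5, 3]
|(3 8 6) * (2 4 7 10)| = |(2 4 7 10)(3 8 6)| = 12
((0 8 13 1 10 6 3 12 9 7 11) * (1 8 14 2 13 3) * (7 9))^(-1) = ((0 14 2 13 8 3 12 7 11)(1 10 6))^(-1) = (0 11 7 12 3 8 13 2 14)(1 6 10)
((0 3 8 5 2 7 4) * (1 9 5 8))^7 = (0 4 7 2 5 9 1 3) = ((0 3 1 9 5 2 7 4))^7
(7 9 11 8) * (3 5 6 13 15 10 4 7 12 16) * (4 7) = (3 5 6 13 15 10 7 9 11 8 12 16) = [0, 1, 2, 5, 4, 6, 13, 9, 12, 11, 7, 8, 16, 15, 14, 10, 3]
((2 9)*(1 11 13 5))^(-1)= (1 5 13 11)(2 9)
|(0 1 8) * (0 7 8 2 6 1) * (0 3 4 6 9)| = |(0 3 4 6 1 2 9)(7 8)| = 14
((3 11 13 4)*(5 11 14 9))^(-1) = ((3 14 9 5 11 13 4))^(-1) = (3 4 13 11 5 9 14)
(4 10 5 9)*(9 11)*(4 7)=(4 10 5 11 9 7)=[0, 1, 2, 3, 10, 11, 6, 4, 8, 7, 5, 9]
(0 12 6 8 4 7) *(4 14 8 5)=(0 12 6 5 4 7)(8 14)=[12, 1, 2, 3, 7, 4, 5, 0, 14, 9, 10, 11, 6, 13, 8]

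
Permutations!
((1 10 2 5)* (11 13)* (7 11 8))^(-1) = (1 5 2 10)(7 8 13 11)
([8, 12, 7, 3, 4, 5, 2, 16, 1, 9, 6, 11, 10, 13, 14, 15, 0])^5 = [6, 7, 1, 3, 4, 5, 8, 12, 2, 9, 0, 11, 16, 13, 14, 15, 10]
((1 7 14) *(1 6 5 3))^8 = ((1 7 14 6 5 3))^8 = (1 14 5)(3 7 6)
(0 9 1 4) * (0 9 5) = (0 5)(1 4 9) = [5, 4, 2, 3, 9, 0, 6, 7, 8, 1]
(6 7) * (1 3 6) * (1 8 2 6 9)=[0, 3, 6, 9, 4, 5, 7, 8, 2, 1]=(1 3 9)(2 6 7 8)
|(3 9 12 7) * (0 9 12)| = 6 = |(0 9)(3 12 7)|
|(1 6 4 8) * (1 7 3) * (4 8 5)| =10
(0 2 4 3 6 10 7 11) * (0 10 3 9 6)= (0 2 4 9 6 3)(7 11 10)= [2, 1, 4, 0, 9, 5, 3, 11, 8, 6, 7, 10]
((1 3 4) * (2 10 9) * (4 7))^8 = ((1 3 7 4)(2 10 9))^8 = (2 9 10)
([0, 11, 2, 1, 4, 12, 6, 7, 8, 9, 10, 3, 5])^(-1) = (1 3 11)(5 12)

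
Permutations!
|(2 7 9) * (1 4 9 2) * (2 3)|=|(1 4 9)(2 7 3)|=3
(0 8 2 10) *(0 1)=(0 8 2 10 1)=[8, 0, 10, 3, 4, 5, 6, 7, 2, 9, 1]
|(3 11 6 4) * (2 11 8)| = 6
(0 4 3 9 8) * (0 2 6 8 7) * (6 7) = (0 4 3 9 6 8 2 7) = [4, 1, 7, 9, 3, 5, 8, 0, 2, 6]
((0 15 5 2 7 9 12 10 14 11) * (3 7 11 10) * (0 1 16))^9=((0 15 5 2 11 1 16)(3 7 9 12)(10 14))^9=(0 5 11 16 15 2 1)(3 7 9 12)(10 14)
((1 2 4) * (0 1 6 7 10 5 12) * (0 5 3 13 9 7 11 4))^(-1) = ((0 1 2)(3 13 9 7 10)(4 6 11)(5 12))^(-1) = (0 2 1)(3 10 7 9 13)(4 11 6)(5 12)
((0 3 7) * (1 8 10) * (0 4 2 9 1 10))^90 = ((10)(0 3 7 4 2 9 1 8))^90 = (10)(0 7 2 1)(3 4 9 8)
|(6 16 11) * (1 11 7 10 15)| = 7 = |(1 11 6 16 7 10 15)|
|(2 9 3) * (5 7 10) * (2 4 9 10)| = 12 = |(2 10 5 7)(3 4 9)|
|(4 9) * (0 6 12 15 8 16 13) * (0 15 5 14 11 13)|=10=|(0 6 12 5 14 11 13 15 8 16)(4 9)|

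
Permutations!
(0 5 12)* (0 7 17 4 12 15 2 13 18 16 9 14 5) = (2 13 18 16 9 14 5 15)(4 12 7 17) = [0, 1, 13, 3, 12, 15, 6, 17, 8, 14, 10, 11, 7, 18, 5, 2, 9, 4, 16]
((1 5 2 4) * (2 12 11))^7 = (1 5 12 11 2 4)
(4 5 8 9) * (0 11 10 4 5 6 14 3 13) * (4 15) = (0 11 10 15 4 6 14 3 13)(5 8 9) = [11, 1, 2, 13, 6, 8, 14, 7, 9, 5, 15, 10, 12, 0, 3, 4]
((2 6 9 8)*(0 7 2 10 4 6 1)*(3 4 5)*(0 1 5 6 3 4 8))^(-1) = ((0 7 2 5 4 3 8 10 6 9))^(-1) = (0 9 6 10 8 3 4 5 2 7)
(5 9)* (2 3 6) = (2 3 6)(5 9) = [0, 1, 3, 6, 4, 9, 2, 7, 8, 5]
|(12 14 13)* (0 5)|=|(0 5)(12 14 13)|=6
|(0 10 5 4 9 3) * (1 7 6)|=|(0 10 5 4 9 3)(1 7 6)|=6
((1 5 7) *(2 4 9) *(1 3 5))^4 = (2 4 9)(3 5 7)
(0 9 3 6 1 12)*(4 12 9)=(0 4 12)(1 9 3 6)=[4, 9, 2, 6, 12, 5, 1, 7, 8, 3, 10, 11, 0]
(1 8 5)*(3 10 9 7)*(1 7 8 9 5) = (1 9 8)(3 10 5 7) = [0, 9, 2, 10, 4, 7, 6, 3, 1, 8, 5]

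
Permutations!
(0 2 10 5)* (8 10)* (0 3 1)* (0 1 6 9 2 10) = (0 10 5 3 6 9 2 8) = [10, 1, 8, 6, 4, 3, 9, 7, 0, 2, 5]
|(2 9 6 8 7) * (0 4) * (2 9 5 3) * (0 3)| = |(0 4 3 2 5)(6 8 7 9)| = 20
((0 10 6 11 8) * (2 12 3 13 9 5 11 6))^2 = (0 2 3 9 11)(5 8 10 12 13) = ((0 10 2 12 3 13 9 5 11 8))^2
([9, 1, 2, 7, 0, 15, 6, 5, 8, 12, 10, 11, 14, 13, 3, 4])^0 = [0, 1, 2, 3, 4, 5, 6, 7, 8, 9, 10, 11, 12, 13, 14, 15]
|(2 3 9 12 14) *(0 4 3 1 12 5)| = 20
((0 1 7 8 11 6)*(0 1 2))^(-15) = (11)(0 2)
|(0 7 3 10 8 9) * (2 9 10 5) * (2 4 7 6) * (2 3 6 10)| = |(0 10 8 2 9)(3 5 4 7 6)| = 5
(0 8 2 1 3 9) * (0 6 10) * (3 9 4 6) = (0 8 2 1 9 3 4 6 10) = [8, 9, 1, 4, 6, 5, 10, 7, 2, 3, 0]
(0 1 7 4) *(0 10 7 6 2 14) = [1, 6, 14, 3, 10, 5, 2, 4, 8, 9, 7, 11, 12, 13, 0] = (0 1 6 2 14)(4 10 7)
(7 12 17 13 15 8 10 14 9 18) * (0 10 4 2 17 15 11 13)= [10, 1, 17, 3, 2, 5, 6, 12, 4, 18, 14, 13, 15, 11, 9, 8, 16, 0, 7]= (0 10 14 9 18 7 12 15 8 4 2 17)(11 13)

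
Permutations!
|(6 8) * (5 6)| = 3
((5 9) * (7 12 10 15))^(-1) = ((5 9)(7 12 10 15))^(-1) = (5 9)(7 15 10 12)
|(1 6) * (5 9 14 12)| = 4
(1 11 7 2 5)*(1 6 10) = (1 11 7 2 5 6 10) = [0, 11, 5, 3, 4, 6, 10, 2, 8, 9, 1, 7]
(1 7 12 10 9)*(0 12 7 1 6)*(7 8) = (0 12 10 9 6)(7 8) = [12, 1, 2, 3, 4, 5, 0, 8, 7, 6, 9, 11, 10]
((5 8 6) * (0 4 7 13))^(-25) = (0 13 7 4)(5 6 8) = ((0 4 7 13)(5 8 6))^(-25)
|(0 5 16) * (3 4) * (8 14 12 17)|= |(0 5 16)(3 4)(8 14 12 17)|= 12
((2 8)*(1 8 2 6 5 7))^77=((1 8 6 5 7))^77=(1 6 7 8 5)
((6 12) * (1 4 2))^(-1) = ((1 4 2)(6 12))^(-1) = (1 2 4)(6 12)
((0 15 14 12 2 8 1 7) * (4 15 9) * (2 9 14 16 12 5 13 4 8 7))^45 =(0 16 7 15 2 4 1 13 8 5 9 14 12)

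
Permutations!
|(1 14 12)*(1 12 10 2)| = 4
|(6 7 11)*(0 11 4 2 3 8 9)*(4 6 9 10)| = 30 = |(0 11 9)(2 3 8 10 4)(6 7)|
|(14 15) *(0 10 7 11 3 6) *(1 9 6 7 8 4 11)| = 10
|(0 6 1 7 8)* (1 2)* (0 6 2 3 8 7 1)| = 6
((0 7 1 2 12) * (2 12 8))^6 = (0 1)(7 12)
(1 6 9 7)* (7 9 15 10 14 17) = (1 6 15 10 14 17 7) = [0, 6, 2, 3, 4, 5, 15, 1, 8, 9, 14, 11, 12, 13, 17, 10, 16, 7]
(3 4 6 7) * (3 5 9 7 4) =(4 6)(5 9 7) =[0, 1, 2, 3, 6, 9, 4, 5, 8, 7]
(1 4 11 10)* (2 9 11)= [0, 4, 9, 3, 2, 5, 6, 7, 8, 11, 1, 10]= (1 4 2 9 11 10)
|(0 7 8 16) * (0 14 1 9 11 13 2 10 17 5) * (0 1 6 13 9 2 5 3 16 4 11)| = 30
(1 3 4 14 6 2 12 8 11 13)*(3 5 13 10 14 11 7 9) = (1 5 13)(2 12 8 7 9 3 4 11 10 14 6) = [0, 5, 12, 4, 11, 13, 2, 9, 7, 3, 14, 10, 8, 1, 6]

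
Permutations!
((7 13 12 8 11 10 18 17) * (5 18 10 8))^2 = (5 17 13)(7 12 18)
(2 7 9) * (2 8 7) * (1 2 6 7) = (1 2 6 7 9 8) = [0, 2, 6, 3, 4, 5, 7, 9, 1, 8]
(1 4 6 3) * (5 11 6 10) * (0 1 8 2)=(0 1 4 10 5 11 6 3 8 2)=[1, 4, 0, 8, 10, 11, 3, 7, 2, 9, 5, 6]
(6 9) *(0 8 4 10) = (0 8 4 10)(6 9) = [8, 1, 2, 3, 10, 5, 9, 7, 4, 6, 0]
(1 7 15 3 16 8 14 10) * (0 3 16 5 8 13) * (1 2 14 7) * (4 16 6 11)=(0 3 5 8 7 15 6 11 4 16 13)(2 14 10)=[3, 1, 14, 5, 16, 8, 11, 15, 7, 9, 2, 4, 12, 0, 10, 6, 13]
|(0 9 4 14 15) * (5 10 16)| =15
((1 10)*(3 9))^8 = ((1 10)(3 9))^8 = (10)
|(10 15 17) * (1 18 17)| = 5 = |(1 18 17 10 15)|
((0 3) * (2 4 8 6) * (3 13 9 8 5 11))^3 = ((0 13 9 8 6 2 4 5 11 3))^3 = (0 8 4 3 9 2 11 13 6 5)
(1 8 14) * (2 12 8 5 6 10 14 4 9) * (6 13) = [0, 5, 12, 3, 9, 13, 10, 7, 4, 2, 14, 11, 8, 6, 1] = (1 5 13 6 10 14)(2 12 8 4 9)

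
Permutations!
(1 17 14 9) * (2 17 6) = (1 6 2 17 14 9) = [0, 6, 17, 3, 4, 5, 2, 7, 8, 1, 10, 11, 12, 13, 9, 15, 16, 14]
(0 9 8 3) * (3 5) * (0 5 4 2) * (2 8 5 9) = (0 2)(3 9 5)(4 8) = [2, 1, 0, 9, 8, 3, 6, 7, 4, 5]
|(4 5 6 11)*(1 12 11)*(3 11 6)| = 12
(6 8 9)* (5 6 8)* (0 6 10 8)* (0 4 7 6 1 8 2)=[1, 8, 0, 3, 7, 10, 5, 6, 9, 4, 2]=(0 1 8 9 4 7 6 5 10 2)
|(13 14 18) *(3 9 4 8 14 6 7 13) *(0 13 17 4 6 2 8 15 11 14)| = 20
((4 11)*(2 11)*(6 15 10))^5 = ((2 11 4)(6 15 10))^5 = (2 4 11)(6 10 15)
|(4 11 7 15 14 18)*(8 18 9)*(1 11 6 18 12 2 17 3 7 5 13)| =|(1 11 5 13)(2 17 3 7 15 14 9 8 12)(4 6 18)| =36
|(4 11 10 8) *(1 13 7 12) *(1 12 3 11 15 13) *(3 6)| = 9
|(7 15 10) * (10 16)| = |(7 15 16 10)| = 4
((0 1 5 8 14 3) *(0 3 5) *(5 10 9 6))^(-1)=(0 1)(5 6 9 10 14 8)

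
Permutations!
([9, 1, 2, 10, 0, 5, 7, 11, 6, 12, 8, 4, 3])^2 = (0 12 10 6 11)(3 8 7 4 9)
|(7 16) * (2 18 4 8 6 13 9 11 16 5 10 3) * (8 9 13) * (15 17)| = |(2 18 4 9 11 16 7 5 10 3)(6 8)(15 17)| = 10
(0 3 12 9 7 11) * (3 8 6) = [8, 1, 2, 12, 4, 5, 3, 11, 6, 7, 10, 0, 9] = (0 8 6 3 12 9 7 11)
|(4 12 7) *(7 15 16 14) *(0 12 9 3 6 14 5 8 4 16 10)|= 36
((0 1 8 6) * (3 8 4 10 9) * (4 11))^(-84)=(0 3 4)(1 8 10)(6 9 11)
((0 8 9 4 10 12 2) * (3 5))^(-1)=((0 8 9 4 10 12 2)(3 5))^(-1)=(0 2 12 10 4 9 8)(3 5)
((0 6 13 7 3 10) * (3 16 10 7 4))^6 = (0 16 3 13)(4 6 10 7)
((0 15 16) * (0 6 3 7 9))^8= (0 15 16 6 3 7 9)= ((0 15 16 6 3 7 9))^8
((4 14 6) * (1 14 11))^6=(1 14 6 4 11)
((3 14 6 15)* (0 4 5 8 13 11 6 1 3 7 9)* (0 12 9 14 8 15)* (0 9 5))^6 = (1 9)(3 12)(5 8)(6 14)(7 11)(13 15)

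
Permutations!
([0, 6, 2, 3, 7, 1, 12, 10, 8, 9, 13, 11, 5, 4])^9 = (1 6 12 5)(4 7 10 13)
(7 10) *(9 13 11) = (7 10)(9 13 11) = [0, 1, 2, 3, 4, 5, 6, 10, 8, 13, 7, 9, 12, 11]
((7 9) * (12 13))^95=((7 9)(12 13))^95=(7 9)(12 13)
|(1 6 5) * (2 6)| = |(1 2 6 5)| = 4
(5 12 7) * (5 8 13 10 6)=(5 12 7 8 13 10 6)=[0, 1, 2, 3, 4, 12, 5, 8, 13, 9, 6, 11, 7, 10]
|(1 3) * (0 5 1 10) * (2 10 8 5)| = 12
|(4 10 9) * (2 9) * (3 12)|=|(2 9 4 10)(3 12)|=4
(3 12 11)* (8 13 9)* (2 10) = [0, 1, 10, 12, 4, 5, 6, 7, 13, 8, 2, 3, 11, 9] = (2 10)(3 12 11)(8 13 9)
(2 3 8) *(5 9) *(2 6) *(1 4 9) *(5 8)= (1 4 9 8 6 2 3 5)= [0, 4, 3, 5, 9, 1, 2, 7, 6, 8]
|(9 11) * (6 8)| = |(6 8)(9 11)| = 2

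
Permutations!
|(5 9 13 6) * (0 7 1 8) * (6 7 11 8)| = |(0 11 8)(1 6 5 9 13 7)| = 6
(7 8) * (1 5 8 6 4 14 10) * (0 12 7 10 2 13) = (0 12 7 6 4 14 2 13)(1 5 8 10) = [12, 5, 13, 3, 14, 8, 4, 6, 10, 9, 1, 11, 7, 0, 2]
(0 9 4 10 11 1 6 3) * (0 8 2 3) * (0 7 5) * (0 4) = [9, 6, 3, 8, 10, 4, 7, 5, 2, 0, 11, 1] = (0 9)(1 6 7 5 4 10 11)(2 3 8)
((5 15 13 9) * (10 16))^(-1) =((5 15 13 9)(10 16))^(-1) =(5 9 13 15)(10 16)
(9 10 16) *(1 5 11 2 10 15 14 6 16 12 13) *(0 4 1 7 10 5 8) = (0 4 1 8)(2 5 11)(6 16 9 15 14)(7 10 12 13) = [4, 8, 5, 3, 1, 11, 16, 10, 0, 15, 12, 2, 13, 7, 6, 14, 9]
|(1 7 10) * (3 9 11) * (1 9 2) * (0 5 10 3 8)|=|(0 5 10 9 11 8)(1 7 3 2)|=12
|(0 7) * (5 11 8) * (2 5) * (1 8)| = |(0 7)(1 8 2 5 11)| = 10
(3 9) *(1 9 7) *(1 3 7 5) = (1 9 7 3 5) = [0, 9, 2, 5, 4, 1, 6, 3, 8, 7]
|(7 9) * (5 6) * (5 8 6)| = 2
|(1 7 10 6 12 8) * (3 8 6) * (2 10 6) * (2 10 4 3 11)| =|(1 7 6 12 10 11 2 4 3 8)| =10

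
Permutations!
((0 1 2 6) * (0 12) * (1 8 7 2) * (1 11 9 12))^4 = (0 6 12 2 9 7 11 8 1)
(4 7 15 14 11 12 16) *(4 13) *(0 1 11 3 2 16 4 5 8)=(0 1 11 12 4 7 15 14 3 2 16 13 5 8)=[1, 11, 16, 2, 7, 8, 6, 15, 0, 9, 10, 12, 4, 5, 3, 14, 13]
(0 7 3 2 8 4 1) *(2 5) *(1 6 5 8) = [7, 0, 1, 8, 6, 2, 5, 3, 4] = (0 7 3 8 4 6 5 2 1)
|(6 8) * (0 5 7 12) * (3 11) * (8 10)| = 12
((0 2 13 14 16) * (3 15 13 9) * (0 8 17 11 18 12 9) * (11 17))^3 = ((0 2)(3 15 13 14 16 8 11 18 12 9))^3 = (0 2)(3 14 11 9 13 8 12 15 16 18)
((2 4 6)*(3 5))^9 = (6)(3 5)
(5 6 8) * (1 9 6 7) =(1 9 6 8 5 7) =[0, 9, 2, 3, 4, 7, 8, 1, 5, 6]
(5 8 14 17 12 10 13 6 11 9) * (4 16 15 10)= (4 16 15 10 13 6 11 9 5 8 14 17 12)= [0, 1, 2, 3, 16, 8, 11, 7, 14, 5, 13, 9, 4, 6, 17, 10, 15, 12]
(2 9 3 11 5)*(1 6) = (1 6)(2 9 3 11 5) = [0, 6, 9, 11, 4, 2, 1, 7, 8, 3, 10, 5]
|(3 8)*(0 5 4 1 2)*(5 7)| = |(0 7 5 4 1 2)(3 8)| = 6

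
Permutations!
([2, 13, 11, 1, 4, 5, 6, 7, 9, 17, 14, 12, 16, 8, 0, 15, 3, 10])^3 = (0 12 1 9 14 11 3 8 10 2 16 13 17)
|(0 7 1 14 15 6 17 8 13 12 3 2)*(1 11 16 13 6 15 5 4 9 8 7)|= 16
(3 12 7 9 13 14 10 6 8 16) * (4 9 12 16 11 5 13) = (3 16)(4 9)(5 13 14 10 6 8 11)(7 12) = [0, 1, 2, 16, 9, 13, 8, 12, 11, 4, 6, 5, 7, 14, 10, 15, 3]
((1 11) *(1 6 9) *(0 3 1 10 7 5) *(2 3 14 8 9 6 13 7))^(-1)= (0 5 7 13 11 1 3 2 10 9 8 14)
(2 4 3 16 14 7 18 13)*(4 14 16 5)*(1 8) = (1 8)(2 14 7 18 13)(3 5 4) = [0, 8, 14, 5, 3, 4, 6, 18, 1, 9, 10, 11, 12, 2, 7, 15, 16, 17, 13]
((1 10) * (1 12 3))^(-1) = ((1 10 12 3))^(-1) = (1 3 12 10)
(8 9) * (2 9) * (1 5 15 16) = (1 5 15 16)(2 9 8) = [0, 5, 9, 3, 4, 15, 6, 7, 2, 8, 10, 11, 12, 13, 14, 16, 1]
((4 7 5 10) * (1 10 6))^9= (1 7)(4 6)(5 10)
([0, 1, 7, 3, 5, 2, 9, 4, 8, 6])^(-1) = [0, 1, 5, 3, 7, 4, 9, 2, 8, 6]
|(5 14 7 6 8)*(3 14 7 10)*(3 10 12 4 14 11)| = |(3 11)(4 14 12)(5 7 6 8)| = 12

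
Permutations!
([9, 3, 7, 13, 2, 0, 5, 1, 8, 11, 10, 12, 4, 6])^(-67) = (0 2 6 12 3 9 7 5 4 13 11 1)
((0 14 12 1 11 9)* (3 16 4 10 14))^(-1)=(0 9 11 1 12 14 10 4 16 3)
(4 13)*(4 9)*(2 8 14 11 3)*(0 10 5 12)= (0 10 5 12)(2 8 14 11 3)(4 13 9)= [10, 1, 8, 2, 13, 12, 6, 7, 14, 4, 5, 3, 0, 9, 11]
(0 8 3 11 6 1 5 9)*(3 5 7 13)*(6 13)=(0 8 5 9)(1 7 6)(3 11 13)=[8, 7, 2, 11, 4, 9, 1, 6, 5, 0, 10, 13, 12, 3]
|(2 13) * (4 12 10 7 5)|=|(2 13)(4 12 10 7 5)|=10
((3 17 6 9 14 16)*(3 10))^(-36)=((3 17 6 9 14 16 10))^(-36)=(3 10 16 14 9 6 17)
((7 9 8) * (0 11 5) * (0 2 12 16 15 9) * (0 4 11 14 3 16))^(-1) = (0 12 2 5 11 4 7 8 9 15 16 3 14)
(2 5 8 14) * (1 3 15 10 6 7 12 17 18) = [0, 3, 5, 15, 4, 8, 7, 12, 14, 9, 6, 11, 17, 13, 2, 10, 16, 18, 1] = (1 3 15 10 6 7 12 17 18)(2 5 8 14)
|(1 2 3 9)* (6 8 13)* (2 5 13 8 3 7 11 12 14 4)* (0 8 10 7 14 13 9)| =9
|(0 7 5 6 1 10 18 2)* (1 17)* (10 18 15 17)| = |(0 7 5 6 10 15 17 1 18 2)| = 10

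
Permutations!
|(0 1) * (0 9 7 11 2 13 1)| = |(1 9 7 11 2 13)| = 6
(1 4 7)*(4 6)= [0, 6, 2, 3, 7, 5, 4, 1]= (1 6 4 7)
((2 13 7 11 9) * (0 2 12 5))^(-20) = (0 11)(2 9)(5 7)(12 13)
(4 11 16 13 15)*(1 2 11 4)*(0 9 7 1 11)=(0 9 7 1 2)(11 16 13 15)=[9, 2, 0, 3, 4, 5, 6, 1, 8, 7, 10, 16, 12, 15, 14, 11, 13]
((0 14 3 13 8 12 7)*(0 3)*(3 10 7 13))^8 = ((0 14)(7 10)(8 12 13))^8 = (14)(8 13 12)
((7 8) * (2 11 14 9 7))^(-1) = (2 8 7 9 14 11)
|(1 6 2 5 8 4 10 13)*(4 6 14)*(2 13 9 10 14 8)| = 4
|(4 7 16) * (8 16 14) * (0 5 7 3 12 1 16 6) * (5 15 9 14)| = |(0 15 9 14 8 6)(1 16 4 3 12)(5 7)| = 30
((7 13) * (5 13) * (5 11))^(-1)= (5 11 7 13)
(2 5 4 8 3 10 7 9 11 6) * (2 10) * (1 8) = (1 8 3 2 5 4)(6 10 7 9 11) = [0, 8, 5, 2, 1, 4, 10, 9, 3, 11, 7, 6]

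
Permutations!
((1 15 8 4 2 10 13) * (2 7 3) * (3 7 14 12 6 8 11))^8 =((1 15 11 3 2 10 13)(4 14 12 6 8))^8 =(1 15 11 3 2 10 13)(4 6 14 8 12)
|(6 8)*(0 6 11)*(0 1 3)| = |(0 6 8 11 1 3)| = 6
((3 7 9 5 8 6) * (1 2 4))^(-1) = (1 4 2)(3 6 8 5 9 7)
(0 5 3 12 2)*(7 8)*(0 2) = (0 5 3 12)(7 8) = [5, 1, 2, 12, 4, 3, 6, 8, 7, 9, 10, 11, 0]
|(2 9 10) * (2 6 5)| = 5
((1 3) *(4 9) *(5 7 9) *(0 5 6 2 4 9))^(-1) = (9)(0 7 5)(1 3)(2 6 4)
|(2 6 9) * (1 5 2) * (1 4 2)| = |(1 5)(2 6 9 4)| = 4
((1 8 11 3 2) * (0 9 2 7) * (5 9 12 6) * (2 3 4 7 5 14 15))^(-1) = (0 7 4 11 8 1 2 15 14 6 12)(3 9 5)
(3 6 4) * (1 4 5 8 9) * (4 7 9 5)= (1 7 9)(3 6 4)(5 8)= [0, 7, 2, 6, 3, 8, 4, 9, 5, 1]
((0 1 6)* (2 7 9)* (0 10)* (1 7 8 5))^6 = (0 1 2)(5 9 10)(6 8 7)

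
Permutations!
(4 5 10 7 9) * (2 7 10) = [0, 1, 7, 3, 5, 2, 6, 9, 8, 4, 10] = (10)(2 7 9 4 5)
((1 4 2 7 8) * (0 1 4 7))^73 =((0 1 7 8 4 2))^73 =(0 1 7 8 4 2)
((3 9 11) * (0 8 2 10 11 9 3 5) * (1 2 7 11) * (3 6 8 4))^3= (0 6 11 4 8 5 3 7)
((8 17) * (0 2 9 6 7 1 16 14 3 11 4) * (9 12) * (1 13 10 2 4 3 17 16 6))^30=(1 12 10 7)(2 13 6 9)(8 14)(16 17)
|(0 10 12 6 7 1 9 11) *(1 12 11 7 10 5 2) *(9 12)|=8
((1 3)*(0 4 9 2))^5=(0 4 9 2)(1 3)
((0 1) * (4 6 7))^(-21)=(7)(0 1)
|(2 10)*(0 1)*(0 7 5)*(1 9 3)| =|(0 9 3 1 7 5)(2 10)| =6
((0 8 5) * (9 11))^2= (11)(0 5 8)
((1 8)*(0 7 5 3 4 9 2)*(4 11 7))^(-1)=(0 2 9 4)(1 8)(3 5 7 11)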